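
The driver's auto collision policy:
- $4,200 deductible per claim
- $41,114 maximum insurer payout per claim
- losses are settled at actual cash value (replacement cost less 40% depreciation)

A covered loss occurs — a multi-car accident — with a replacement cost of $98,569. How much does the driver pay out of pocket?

At 40% depreciation, ACV = $98,569 − $39,427.60 = $59,141.40.
Less the $4,200 deductible: $59,141.40 − $4,200 = $54,941.40.
Since $54,941.40 > $41,114, the payout is capped at $41,114.
Driver's share is the uncovered remainder: $98,569 − $41,114 = $57,455.

$57,455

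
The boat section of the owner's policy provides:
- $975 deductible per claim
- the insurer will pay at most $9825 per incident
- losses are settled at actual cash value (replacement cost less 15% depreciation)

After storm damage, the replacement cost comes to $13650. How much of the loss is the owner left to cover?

Actual cash value after 15% depreciation: $13650 × 85% = $11602.50.
After the deductible, $11602.50 − $975 = $10627.50 remains.
$10627.50 exceeds the $9825 limit, so the insurer pays the limit: $9825.
Out of pocket: $13650 − $9825 = $3825.

$3825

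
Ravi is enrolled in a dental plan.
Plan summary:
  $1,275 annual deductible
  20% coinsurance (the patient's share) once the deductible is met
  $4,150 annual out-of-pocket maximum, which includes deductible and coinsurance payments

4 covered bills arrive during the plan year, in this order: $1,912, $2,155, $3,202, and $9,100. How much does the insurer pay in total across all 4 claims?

Claim 1 — $1,912: $1,275 finishes the deductible; $637 goes to coinsurance; patient's 20% is $127.40. Patient owes $1,402.40 (running OOP $1,402.40). Insurer: $1,912 − $1,402.40 = $509.60.
Claim 2 — $2,155: deductible met; 20% of $2,155 = $431. Patient pays $431; OOP now $1,833.40. Insurer: $2,155 − $431 = $1,724.
Claim 3 — $3,202: deductible already satisfied, so patient's share is 20% × $3,202 = $640.40. Cost to patient: $640.40. OOP to date $2,473.80. Insurer: $3,202 − $640.40 = $2,561.60.
Claim 4 — $9,100: deductible already satisfied, so patient's share is 20% × $9,100 = $1,820. That would push OOP to $4,293.80, over the $4,150 cap, so patient pays $4,150 − $2,473.80 = $1,676.20. Insurer: $9,100 − $1,676.20 = $7,423.80.
Insurer total = bills − patient's total = $16,369 − $4,150 = $12,219.

$12,219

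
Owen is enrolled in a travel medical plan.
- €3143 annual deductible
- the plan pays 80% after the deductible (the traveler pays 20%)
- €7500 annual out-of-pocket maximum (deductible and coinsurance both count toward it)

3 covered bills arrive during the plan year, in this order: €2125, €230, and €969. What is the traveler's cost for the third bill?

#1 (€2125): entire amount goes to the deductible. Cost to traveler: €2125. OOP to date €2125.
#2 (€230): all of it applies to the deductible. Traveler pays €230; OOP now €2355.
#3 (€969): €788 finishes the deductible; €181 goes to coinsurance; coinsurance €181 × 20% = €36.20. Traveler pays €824.20; OOP now €3179.20.

€824.20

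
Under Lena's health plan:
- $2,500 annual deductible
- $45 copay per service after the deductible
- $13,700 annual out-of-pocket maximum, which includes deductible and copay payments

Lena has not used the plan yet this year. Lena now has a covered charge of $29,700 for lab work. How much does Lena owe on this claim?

$2,545

Nothing has been paid toward the $2,500 deductible, so the first $2,500 of this charge is applied there.
After the $2,500 deductible portion, $29,700 − $2,500 = $27,200 is subject to the copay.
Copay on this service: $45.
Patient responsibility before any cap: $2,500 + $45 = $2,545.
Cumulative spending $0 + $2,545 = $2,545 stays under the $13,700 maximum.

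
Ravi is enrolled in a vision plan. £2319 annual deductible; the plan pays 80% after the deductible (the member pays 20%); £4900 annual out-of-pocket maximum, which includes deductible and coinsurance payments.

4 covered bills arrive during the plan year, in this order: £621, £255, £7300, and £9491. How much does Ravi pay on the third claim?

£2614.40

#1 (£621): all of it applies to the deductible. Member pays £621; OOP now £621.
#2 (£255): entire amount goes to the deductible. Member pays £255; OOP now £876.
#3 (£7300): £1443 to deductible, leaving £5857; coinsurance £5857 × 20% = £1171.40. Cost to member: £2614.40. OOP to date £3490.40.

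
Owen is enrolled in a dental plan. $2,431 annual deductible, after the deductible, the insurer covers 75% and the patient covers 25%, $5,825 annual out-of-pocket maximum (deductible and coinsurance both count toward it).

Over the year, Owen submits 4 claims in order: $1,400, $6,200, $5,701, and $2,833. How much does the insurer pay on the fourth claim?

Claim 1 — $1,400: all of it applies to the deductible. Cost to patient: $1,400. OOP to date $1,400. Insurer: $1,400 − $1,400 = $0.
Claim 2 — $6,200: $1,031 to deductible, leaving $5,169; patient's 25% is $1,292.25. Patient pays $2,323.25; OOP now $3,723.25. Insurer: $6,200 − $2,323.25 = $3,876.75.
Claim 3 — $5,701: 25% coinsurance on $5,701 = $1,425.25. Patient pays $1,425.25; OOP now $5,148.50. Insurer: $5,701 − $1,425.25 = $4,275.75.
Claim 4 — $2,833: deductible already satisfied, so patient's share is 25% × $2,833 = $708.25. OOP would hit $5,856.75 > $5,825, so the cap limits the patient to $5,825 − $5,148.50 = $676.50. Plan pays $2,833 − $676.50 = $2,156.50.

$2,156.50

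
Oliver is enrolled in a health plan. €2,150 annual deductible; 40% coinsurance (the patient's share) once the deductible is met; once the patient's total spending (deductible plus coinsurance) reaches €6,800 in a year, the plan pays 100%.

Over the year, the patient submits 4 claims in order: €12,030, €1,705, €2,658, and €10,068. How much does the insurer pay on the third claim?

€2,642

Claim 1 (€12,030): €2,150 finishes the deductible; €9,880 goes to coinsurance; 40% of €9,880 = €3,952. Patient pays €6,102; OOP now €6,102. Insurer: €12,030 − €6,102 = €5,928.
Claim 2 (€1,705): deductible already satisfied, so patient's share is 40% × €1,705 = €682. Patient pays €682; OOP now €6,784. Plan pays €1,705 − €682 = €1,023.
Claim 3 (€2,658): deductible already satisfied, so patient's share is 40% × €2,658 = €1,063.20. That would push OOP to €7,847.20, over the €6,800 cap, so patient pays €6,800 − €6,784 = €16. Plan pays €2,658 − €16 = €2,642.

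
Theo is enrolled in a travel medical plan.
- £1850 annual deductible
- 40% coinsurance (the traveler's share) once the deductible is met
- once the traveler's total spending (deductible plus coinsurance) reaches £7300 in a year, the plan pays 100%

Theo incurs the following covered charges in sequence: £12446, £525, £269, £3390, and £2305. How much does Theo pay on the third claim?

Bill 1, £12446: £1850 to deductible, leaving £10596; 40% of £10596 = £4238.40. Traveler owes £6088.40 (running OOP £6088.40).
Bill 2, £525: deductible met; 40% of £525 = £210. Traveler pays £210; OOP now £6298.40.
Bill 3, £269: 40% coinsurance on £269 = £107.60. Cost to traveler: £107.60. OOP to date £6406.

£107.60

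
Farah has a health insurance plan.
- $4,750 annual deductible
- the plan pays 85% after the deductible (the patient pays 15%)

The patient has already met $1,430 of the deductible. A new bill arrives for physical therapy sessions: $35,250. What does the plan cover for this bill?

$27,140.50

$1,430 of the $4,750 deductible is already met, leaving $3,320.
The remaining $31,930 (= $35,250 − $3,320) moves to coinsurance.
Coinsurance: $31,930 × 15% = $4,789.50.
That puts the patient's cost at $3,320 + $4,789.50 = $8,109.50.
The insurer covers the remainder: $35,250 − $8,109.50 = $27,140.50.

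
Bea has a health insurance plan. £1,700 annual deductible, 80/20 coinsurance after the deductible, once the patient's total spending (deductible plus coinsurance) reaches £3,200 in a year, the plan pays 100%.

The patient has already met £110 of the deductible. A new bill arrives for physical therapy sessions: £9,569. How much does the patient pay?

£3,090

Remaining deductible: £1,700 − £110 = £1,590.
The remaining £7,979 (= £9,569 − £1,590) moves to coinsurance.
20% of £7,979 = £1,595.80 falls to the patient.
That puts the patient's cost at £1,590 + £1,595.80 = £3,185.80 before any cap.
That would bring total out-of-pocket to £3,295.80, past the £3,200 cap. The patient is capped at £3,200 − £110 = £3,090 on this claim.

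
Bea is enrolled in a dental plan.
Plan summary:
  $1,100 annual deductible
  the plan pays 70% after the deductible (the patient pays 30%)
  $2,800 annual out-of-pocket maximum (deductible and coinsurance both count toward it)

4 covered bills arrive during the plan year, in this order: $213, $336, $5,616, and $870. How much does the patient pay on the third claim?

$2,070.50

Bill 1, $213: entire amount goes to the deductible. Patient pays $213; OOP now $213.
Bill 2, $336: all of it applies to the deductible. Patient pays $336; OOP now $549.
Bill 3, $5,616: deductible takes $551, $5,065 remains; patient's 30% is $1,519.50. Cost to patient: $2,070.50. OOP to date $2,619.50.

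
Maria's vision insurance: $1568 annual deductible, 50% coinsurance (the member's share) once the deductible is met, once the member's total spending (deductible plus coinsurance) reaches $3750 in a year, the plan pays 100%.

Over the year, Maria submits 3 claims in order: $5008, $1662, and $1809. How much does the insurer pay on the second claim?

Claim 1 ($5008): $1568 finishes the deductible; $3440 goes to coinsurance; member's 50% is $1720. Member pays $3288; OOP now $3288. Plan pays $5008 − $3288 = $1720.
Claim 2 ($1662): 50% coinsurance on $1662 = $831. That would push OOP to $4119, over the $3750 cap, so member pays $3750 − $3288 = $462. Plan pays $1662 − $462 = $1200.

$1200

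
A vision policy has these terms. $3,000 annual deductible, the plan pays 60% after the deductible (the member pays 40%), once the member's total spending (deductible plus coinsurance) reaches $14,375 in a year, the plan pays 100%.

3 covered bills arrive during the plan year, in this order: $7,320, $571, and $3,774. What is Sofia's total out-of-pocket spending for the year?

$6,466

Claim 1 ($7,320): $3,000 to deductible, leaving $4,320; coinsurance $4,320 × 40% = $1,728. Member owes $4,728 (running OOP $4,728).
Claim 2 ($571): deductible met; 40% of $571 = $228.40. Member pays $228.40; OOP now $4,956.40.
Claim 3 ($3,774): deductible already satisfied, so member's share is 40% × $3,774 = $1,509.60. Member owes $1,509.60 (running OOP $6,466).
Summing the member's payments: $4,728 + $228.40 + $1,509.60 = $6,466.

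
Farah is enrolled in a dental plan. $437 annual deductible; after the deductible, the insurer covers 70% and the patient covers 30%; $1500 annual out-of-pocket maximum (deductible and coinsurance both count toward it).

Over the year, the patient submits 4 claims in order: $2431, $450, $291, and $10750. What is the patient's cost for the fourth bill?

Claim 1 ($2431): deductible takes $437, $1994 remains; coinsurance $1994 × 30% = $598.20. Cost to patient: $1035.20. OOP to date $1035.20.
Claim 2 ($450): deductible already satisfied, so patient's share is 30% × $450 = $135. Cost to patient: $135. OOP to date $1170.20.
Claim 3 ($291): 30% coinsurance on $291 = $87.30. Patient pays $87.30; OOP now $1257.50.
Claim 4 ($10750): 30% coinsurance on $10750 = $3225. OOP would hit $4482.50 > $1500, so the cap limits the patient to $1500 − $1257.50 = $242.50.

$242.50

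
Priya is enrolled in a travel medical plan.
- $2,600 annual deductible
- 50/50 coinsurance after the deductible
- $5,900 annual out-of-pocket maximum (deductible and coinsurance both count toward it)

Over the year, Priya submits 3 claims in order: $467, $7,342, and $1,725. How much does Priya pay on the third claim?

Claim 1 — $467: fully absorbed by the deductible. Traveler pays $467; OOP now $467.
Claim 2 — $7,342: deductible takes $2,133, $5,209 remains; 50% of $5,209 = $2,604.50. Traveler pays $4,737.50; OOP now $5,204.50.
Claim 3 — $1,725: deductible already satisfied, so traveler's share is 50% × $1,725 = $862.50. Adding that to $5,204.50 gives $6,067, past the $5,900 cap; traveler pays only $5,900 − $5,204.50 = $695.50.

$695.50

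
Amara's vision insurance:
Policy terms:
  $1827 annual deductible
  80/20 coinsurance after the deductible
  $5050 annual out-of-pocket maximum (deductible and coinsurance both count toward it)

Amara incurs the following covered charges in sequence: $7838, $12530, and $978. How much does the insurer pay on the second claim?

#1 ($7838): $1827 to deductible, leaving $6011; 20% of $6011 = $1202.20. Member owes $3029.20 (running OOP $3029.20). Insurer: $7838 − $3029.20 = $4808.80.
#2 ($12530): deductible met; 20% of $12530 = $2506. OOP would hit $5535.20 > $5050, so the cap limits the member to $5050 − $3029.20 = $2020.80. Insurer: $12530 − $2020.80 = $10509.20.

$10509.20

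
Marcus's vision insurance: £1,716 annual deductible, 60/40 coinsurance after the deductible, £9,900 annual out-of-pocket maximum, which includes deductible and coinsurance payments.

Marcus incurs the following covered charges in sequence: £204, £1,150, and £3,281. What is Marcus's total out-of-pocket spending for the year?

#1 (£204): fully absorbed by the deductible. Member owes £204 (running OOP £204).
#2 (£1,150): entire amount goes to the deductible. Member pays £1,150; OOP now £1,354.
#3 (£3,281): deductible takes £362, £2,919 remains; coinsurance £2,919 × 40% = £1,167.60. Member owes £1,529.60 (running OOP £2,883.60).
Summing the member's payments: £204 + £1,150 + £1,529.60 = £2,883.60.

£2,883.60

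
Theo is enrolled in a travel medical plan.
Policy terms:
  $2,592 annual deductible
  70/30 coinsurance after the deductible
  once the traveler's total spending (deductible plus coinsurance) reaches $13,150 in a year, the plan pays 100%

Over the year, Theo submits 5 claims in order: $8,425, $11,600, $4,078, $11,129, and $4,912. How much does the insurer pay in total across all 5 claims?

Claim 1 ($8,425): deductible takes $2,592, $5,833 remains; coinsurance $5,833 × 30% = $1,749.90. Traveler pays $4,341.90; OOP now $4,341.90. Plan pays $8,425 − $4,341.90 = $4,083.10.
Claim 2 ($11,600): deductible met; 30% of $11,600 = $3,480. Traveler pays $3,480; OOP now $7,821.90. Insurer: $11,600 − $3,480 = $8,120.
Claim 3 ($4,078): deductible met; 30% of $4,078 = $1,223.40. Traveler pays $1,223.40; OOP now $9,045.30. Plan pays $4,078 − $1,223.40 = $2,854.60.
Claim 4 ($11,129): 30% coinsurance on $11,129 = $3,338.70. Traveler owes $3,338.70 (running OOP $12,384). Plan pays $11,129 − $3,338.70 = $7,790.30.
Claim 5 ($4,912): deductible met; 30% of $4,912 = $1,473.60. OOP would hit $13,857.60 > $13,150, so the cap limits the traveler to $13,150 − $12,384 = $766. Plan pays $4,912 − $766 = $4,146.
Insurer total: $4,083.10 + $8,120 + $2,854.60 + $7,790.30 + $4,146 = $26,994.

$26,994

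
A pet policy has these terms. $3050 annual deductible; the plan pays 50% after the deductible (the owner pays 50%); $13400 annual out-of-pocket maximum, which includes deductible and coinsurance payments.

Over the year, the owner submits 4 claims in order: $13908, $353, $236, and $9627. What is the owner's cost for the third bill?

$118

#1 ($13908): $3050 to deductible, leaving $10858; coinsurance $10858 × 50% = $5429. Owner pays $8479; OOP now $8479.
#2 ($353): deductible already satisfied, so owner's share is 50% × $353 = $176.50. Owner owes $176.50 (running OOP $8655.50).
#3 ($236): deductible already satisfied, so owner's share is 50% × $236 = $118. Cost to owner: $118. OOP to date $8773.50.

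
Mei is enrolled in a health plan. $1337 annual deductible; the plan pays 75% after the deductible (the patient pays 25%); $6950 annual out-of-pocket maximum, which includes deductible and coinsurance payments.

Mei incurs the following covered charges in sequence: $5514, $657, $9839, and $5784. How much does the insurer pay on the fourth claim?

$4338

Bill 1, $5514: $1337 finishes the deductible; $4177 goes to coinsurance; coinsurance $4177 × 25% = $1044.25. Patient owes $2381.25 (running OOP $2381.25). Insurer: $5514 − $2381.25 = $3132.75.
Bill 2, $657: deductible already satisfied, so patient's share is 25% × $657 = $164.25. Patient pays $164.25; OOP now $2545.50. Insurer: $657 − $164.25 = $492.75.
Bill 3, $9839: deductible met; 25% of $9839 = $2459.75. Patient owes $2459.75 (running OOP $5005.25). Plan pays $9839 − $2459.75 = $7379.25.
Bill 4, $5784: 25% coinsurance on $5784 = $1446. Cost to patient: $1446. OOP to date $6451.25. Plan pays $5784 − $1446 = $4338.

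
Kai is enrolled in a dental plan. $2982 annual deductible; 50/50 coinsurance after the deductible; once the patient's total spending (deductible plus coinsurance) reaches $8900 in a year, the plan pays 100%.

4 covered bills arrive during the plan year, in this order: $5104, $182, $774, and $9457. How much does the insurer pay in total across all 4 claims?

Bill 1, $5104: deductible takes $2982, $2122 remains; coinsurance $2122 × 50% = $1061. Patient pays $4043; OOP now $4043. Insurer: $5104 − $4043 = $1061.
Bill 2, $182: deductible met; 50% of $182 = $91. Patient owes $91 (running OOP $4134). Insurer: $182 − $91 = $91.
Bill 3, $774: deductible already satisfied, so patient's share is 50% × $774 = $387. Cost to patient: $387. OOP to date $4521. Plan pays $774 − $387 = $387.
Bill 4, $9457: deductible already satisfied, so patient's share is 50% × $9457 = $4728.50. OOP would hit $9249.50 > $8900, so the cap limits the patient to $8900 − $4521 = $4379. Plan pays $9457 − $4379 = $5078.
Insurer total: $1061 + $91 + $387 + $5078 = $6617.

$6617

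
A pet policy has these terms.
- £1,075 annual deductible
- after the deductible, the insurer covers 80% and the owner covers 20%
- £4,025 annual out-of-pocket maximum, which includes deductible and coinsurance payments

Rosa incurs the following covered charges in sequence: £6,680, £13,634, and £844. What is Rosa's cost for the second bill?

£1,829

Claim 1 — £6,680: deductible takes £1,075, £5,605 remains; coinsurance £5,605 × 20% = £1,121. Owner pays £2,196; OOP now £2,196.
Claim 2 — £13,634: 20% coinsurance on £13,634 = £2,726.80. That would push OOP to £4,922.80, over the £4,025 cap, so owner pays £4,025 − £2,196 = £1,829.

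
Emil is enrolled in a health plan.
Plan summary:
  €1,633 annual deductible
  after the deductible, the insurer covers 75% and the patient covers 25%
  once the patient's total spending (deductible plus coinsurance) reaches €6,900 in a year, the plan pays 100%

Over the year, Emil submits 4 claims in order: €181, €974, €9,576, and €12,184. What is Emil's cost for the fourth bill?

Claim 1 (€181): fully absorbed by the deductible. Cost to patient: €181. OOP to date €181.
Claim 2 (€974): entire amount goes to the deductible. Patient owes €974 (running OOP €1,155).
Claim 3 (€9,576): €478 finishes the deductible; €9,098 goes to coinsurance; patient's 25% is €2,274.50. Cost to patient: €2,752.50. OOP to date €3,907.50.
Claim 4 (€12,184): 25% coinsurance on €12,184 = €3,046. OOP would hit €6,953.50 > €6,900, so the cap limits the patient to €6,900 − €3,907.50 = €2,992.50.

€2,992.50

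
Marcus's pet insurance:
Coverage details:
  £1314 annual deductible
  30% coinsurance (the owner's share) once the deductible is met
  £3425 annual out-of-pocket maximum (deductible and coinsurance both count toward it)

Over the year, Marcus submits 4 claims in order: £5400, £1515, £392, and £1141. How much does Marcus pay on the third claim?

£117.60

Bill 1, £5400: deductible takes £1314, £4086 remains; coinsurance £4086 × 30% = £1225.80. Owner pays £2539.80; OOP now £2539.80.
Bill 2, £1515: deductible met; 30% of £1515 = £454.50. Owner owes £454.50 (running OOP £2994.30).
Bill 3, £392: deductible already satisfied, so owner's share is 30% × £392 = £117.60. Cost to owner: £117.60. OOP to date £3111.90.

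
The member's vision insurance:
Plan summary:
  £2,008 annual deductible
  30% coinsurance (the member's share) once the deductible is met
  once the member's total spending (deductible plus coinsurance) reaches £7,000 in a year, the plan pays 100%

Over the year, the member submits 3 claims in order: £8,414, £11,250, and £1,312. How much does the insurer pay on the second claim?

£8,179.80

Bill 1, £8,414: £2,008 to deductible, leaving £6,406; 30% of £6,406 = £1,921.80. Member pays £3,929.80; OOP now £3,929.80. Plan pays £8,414 − £3,929.80 = £4,484.20.
Bill 2, £11,250: deductible already satisfied, so member's share is 30% × £11,250 = £3,375. OOP would hit £7,304.80 > £7,000, so the cap limits the member to £7,000 − £3,929.80 = £3,070.20. Insurer: £11,250 − £3,070.20 = £8,179.80.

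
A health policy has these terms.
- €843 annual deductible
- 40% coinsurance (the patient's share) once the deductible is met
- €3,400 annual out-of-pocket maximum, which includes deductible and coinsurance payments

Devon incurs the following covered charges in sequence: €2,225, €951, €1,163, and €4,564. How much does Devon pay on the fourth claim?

€1,158.60

Claim 1 (€2,225): €843 finishes the deductible; €1,382 goes to coinsurance; coinsurance €1,382 × 40% = €552.80. Patient owes €1,395.80 (running OOP €1,395.80).
Claim 2 (€951): deductible met; 40% of €951 = €380.40. Patient pays €380.40; OOP now €1,776.20.
Claim 3 (€1,163): deductible met; 40% of €1,163 = €465.20. Patient pays €465.20; OOP now €2,241.40.
Claim 4 (€4,564): deductible met; 40% of €4,564 = €1,825.60. Adding that to €2,241.40 gives €4,067, past the €3,400 cap; patient pays only €3,400 − €2,241.40 = €1,158.60.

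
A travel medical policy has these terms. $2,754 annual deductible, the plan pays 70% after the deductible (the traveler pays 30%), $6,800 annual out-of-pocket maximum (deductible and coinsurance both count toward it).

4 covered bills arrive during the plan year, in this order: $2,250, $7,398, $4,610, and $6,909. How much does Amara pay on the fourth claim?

$594.80

#1 ($2,250): entire amount goes to the deductible. Cost to traveler: $2,250. OOP to date $2,250.
#2 ($7,398): $504 to deductible, leaving $6,894; 30% of $6,894 = $2,068.20. Traveler pays $2,572.20; OOP now $4,822.20.
#3 ($4,610): deductible met; 30% of $4,610 = $1,383. Traveler owes $1,383 (running OOP $6,205.20).
#4 ($6,909): 30% coinsurance on $6,909 = $2,072.70. Adding that to $6,205.20 gives $8,277.90, past the $6,800 cap; traveler pays only $6,800 − $6,205.20 = $594.80.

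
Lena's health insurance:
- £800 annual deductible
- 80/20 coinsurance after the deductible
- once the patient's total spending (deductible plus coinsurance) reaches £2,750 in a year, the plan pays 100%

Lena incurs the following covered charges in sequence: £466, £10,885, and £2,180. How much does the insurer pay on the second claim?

£8,601

Bill 1, £466: fully absorbed by the deductible. Cost to patient: £466. OOP to date £466. Plan pays £466 − £466 = £0.
Bill 2, £10,885: £334 finishes the deductible; £10,551 goes to coinsurance; 20% of £10,551 = £2,110.20. Together that's £334 + £2,110.20 = £2,444.20. Adding that to £466 gives £2,910.20, past the £2,750 cap; patient pays only £2,750 − £466 = £2,284. Insurer: £10,885 − £2,284 = £8,601.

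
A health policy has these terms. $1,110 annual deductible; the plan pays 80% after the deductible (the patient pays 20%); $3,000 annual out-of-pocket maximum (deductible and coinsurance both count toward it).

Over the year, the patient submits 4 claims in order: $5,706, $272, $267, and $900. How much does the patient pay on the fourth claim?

$180

Bill 1, $5,706: deductible takes $1,110, $4,596 remains; coinsurance $4,596 × 20% = $919.20. Patient owes $2,029.20 (running OOP $2,029.20).
Bill 2, $272: 20% coinsurance on $272 = $54.40. Cost to patient: $54.40. OOP to date $2,083.60.
Bill 3, $267: 20% coinsurance on $267 = $53.40. Patient pays $53.40; OOP now $2,137.
Bill 4, $900: deductible met; 20% of $900 = $180. Cost to patient: $180. OOP to date $2,317.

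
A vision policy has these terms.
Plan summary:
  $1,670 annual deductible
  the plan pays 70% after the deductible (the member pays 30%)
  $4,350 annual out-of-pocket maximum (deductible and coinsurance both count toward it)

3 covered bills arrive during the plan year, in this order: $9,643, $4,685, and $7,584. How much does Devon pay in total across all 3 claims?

Claim 1 — $9,643: deductible takes $1,670, $7,973 remains; 30% of $7,973 = $2,391.90. Member pays $4,061.90; OOP now $4,061.90.
Claim 2 — $4,685: 30% coinsurance on $4,685 = $1,405.50. That would push OOP to $5,467.40, over the $4,350 cap, so member pays $4,350 − $4,061.90 = $288.10.
Claim 3 — $7,584: deductible met; 30% of $7,584 = $2,275.20. OOP would hit $6,625.20 > $4,350, so the cap limits the member to $4,350 − $4,350 = $0.
Summing the member's payments: $4,061.90 + $288.10 + $0 = $4,350.

$4,350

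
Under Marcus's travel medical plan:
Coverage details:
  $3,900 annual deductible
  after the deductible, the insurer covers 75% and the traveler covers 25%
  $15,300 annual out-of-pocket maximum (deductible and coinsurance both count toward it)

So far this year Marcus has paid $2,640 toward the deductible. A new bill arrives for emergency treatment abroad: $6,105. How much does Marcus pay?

$2,640 of the $3,900 deductible is already met, leaving $1,260.
After the $1,260 deductible portion, $6,105 − $1,260 = $4,845 is subject to coinsurance.
25% of $4,845 = $1,211.25 falls to the traveler.
So the traveler owes $1,260 + $1,211.25 = $2,471.25 before any cap.
Cumulative spending $2,640 + $2,471.25 = $5,111.25 stays under the $15,300 maximum.

$2,471.25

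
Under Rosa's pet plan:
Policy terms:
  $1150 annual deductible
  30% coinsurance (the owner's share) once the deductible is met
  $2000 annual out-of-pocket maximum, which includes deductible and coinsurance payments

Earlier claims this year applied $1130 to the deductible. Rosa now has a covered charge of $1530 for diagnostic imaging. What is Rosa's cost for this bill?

$473

Remaining deductible: $1150 − $1130 = $20.
The remaining $1510 (= $1530 − $20) moves to coinsurance.
30% of $1510 = $453 falls to the owner.
That puts the owner's cost at $20 + $453 = $473 before any cap.
Year-to-date out-of-pocket becomes $1130 + $473 = $1603, still under the $2000 maximum, so no cap applies.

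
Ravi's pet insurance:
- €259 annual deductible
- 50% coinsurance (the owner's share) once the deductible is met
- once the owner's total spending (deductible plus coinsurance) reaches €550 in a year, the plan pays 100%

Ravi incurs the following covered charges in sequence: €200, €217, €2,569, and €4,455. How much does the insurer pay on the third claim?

Claim 1 (€200): fully absorbed by the deductible. Owner owes €200 (running OOP €200). Plan pays €200 − €200 = €0.
Claim 2 (€217): €59 finishes the deductible; €158 goes to coinsurance; owner's 50% is €79. Owner owes €138 (running OOP €338). Insurer: €217 − €138 = €79.
Claim 3 (€2,569): deductible already satisfied, so owner's share is 50% × €2,569 = €1,284.50. OOP would hit €1,622.50 > €550, so the cap limits the owner to €550 − €338 = €212. Plan pays €2,569 − €212 = €2,357.

€2,357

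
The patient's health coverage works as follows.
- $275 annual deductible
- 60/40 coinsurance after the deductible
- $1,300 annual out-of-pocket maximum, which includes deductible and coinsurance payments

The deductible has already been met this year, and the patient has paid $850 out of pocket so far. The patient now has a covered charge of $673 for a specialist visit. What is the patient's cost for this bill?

With the deductible met, the entire $673 is subject to coinsurance.
Patient's 40% share of $673 is $269.20.
Year-to-date out-of-pocket becomes $850 + $269.20 = $1,119.20, still under the $1,300 maximum, so no cap applies.

$269.20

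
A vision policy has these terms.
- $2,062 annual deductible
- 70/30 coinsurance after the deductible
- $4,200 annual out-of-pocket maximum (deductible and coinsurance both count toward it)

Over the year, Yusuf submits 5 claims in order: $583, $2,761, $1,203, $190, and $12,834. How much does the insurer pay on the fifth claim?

#1 ($583): all of it applies to the deductible. Member pays $583; OOP now $583. Insurer: $583 − $583 = $0.
#2 ($2,761): $1,479 to deductible, leaving $1,282; 30% of $1,282 = $384.60. Member owes $1,863.60 (running OOP $2,446.60). Plan pays $2,761 − $1,863.60 = $897.40.
#3 ($1,203): deductible met; 30% of $1,203 = $360.90. Member pays $360.90; OOP now $2,807.50. Insurer: $1,203 − $360.90 = $842.10.
#4 ($190): deductible already satisfied, so member's share is 30% × $190 = $57. Cost to member: $57. OOP to date $2,864.50. Insurer: $190 − $57 = $133.
#5 ($12,834): deductible met; 30% of $12,834 = $3,850.20. Adding that to $2,864.50 gives $6,714.70, past the $4,200 cap; member pays only $4,200 − $2,864.50 = $1,335.50. Plan pays $12,834 − $1,335.50 = $11,498.50.

$11,498.50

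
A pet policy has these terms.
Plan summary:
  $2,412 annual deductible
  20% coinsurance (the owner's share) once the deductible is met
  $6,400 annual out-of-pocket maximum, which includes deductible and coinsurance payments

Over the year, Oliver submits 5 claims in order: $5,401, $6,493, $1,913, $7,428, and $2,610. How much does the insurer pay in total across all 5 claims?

Claim 1 ($5,401): deductible takes $2,412, $2,989 remains; 20% of $2,989 = $597.80. Cost to owner: $3,009.80. OOP to date $3,009.80. Insurer: $5,401 − $3,009.80 = $2,391.20.
Claim 2 ($6,493): 20% coinsurance on $6,493 = $1,298.60. Owner pays $1,298.60; OOP now $4,308.40. Plan pays $6,493 − $1,298.60 = $5,194.40.
Claim 3 ($1,913): deductible met; 20% of $1,913 = $382.60. Owner pays $382.60; OOP now $4,691. Plan pays $1,913 − $382.60 = $1,530.40.
Claim 4 ($7,428): deductible met; 20% of $7,428 = $1,485.60. Owner pays $1,485.60; OOP now $6,176.60. Insurer: $7,428 − $1,485.60 = $5,942.40.
Claim 5 ($2,610): deductible met; 20% of $2,610 = $522. Adding that to $6,176.60 gives $6,698.60, past the $6,400 cap; owner pays only $6,400 − $6,176.60 = $223.40. Insurer: $2,610 − $223.40 = $2,386.60.
Insurer total = bills − owner's total = $23,845 − $6,400 = $17,445.

$17,445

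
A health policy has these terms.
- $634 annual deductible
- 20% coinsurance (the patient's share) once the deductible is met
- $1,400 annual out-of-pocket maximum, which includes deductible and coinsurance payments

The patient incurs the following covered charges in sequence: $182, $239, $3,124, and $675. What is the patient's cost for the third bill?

$795.20

#1 ($182): entire amount goes to the deductible. Patient pays $182; OOP now $182.
#2 ($239): all of it applies to the deductible. Patient owes $239 (running OOP $421).
#3 ($3,124): deductible takes $213, $2,911 remains; patient's 20% is $582.20. Patient pays $795.20; OOP now $1,216.20.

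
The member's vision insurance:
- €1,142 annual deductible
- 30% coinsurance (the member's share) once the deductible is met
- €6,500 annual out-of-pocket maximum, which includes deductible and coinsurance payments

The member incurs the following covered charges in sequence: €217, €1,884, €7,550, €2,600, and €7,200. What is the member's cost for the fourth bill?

Claim 1 (€217): entire amount goes to the deductible. Member pays €217; OOP now €217.
Claim 2 (€1,884): €925 to deductible, leaving €959; 30% of €959 = €287.70. Member pays €1,212.70; OOP now €1,429.70.
Claim 3 (€7,550): deductible met; 30% of €7,550 = €2,265. Member owes €2,265 (running OOP €3,694.70).
Claim 4 (€2,600): deductible met; 30% of €2,600 = €780. Member pays €780; OOP now €4,474.70.

€780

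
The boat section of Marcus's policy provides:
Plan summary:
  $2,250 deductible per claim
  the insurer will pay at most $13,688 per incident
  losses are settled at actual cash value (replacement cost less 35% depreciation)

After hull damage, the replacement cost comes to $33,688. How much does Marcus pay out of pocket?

$20,000

Depreciate 35%: the covered value is $33,688 × 0.65 = $21,897.20.
After the deductible, $21,897.20 − $2,250 = $19,647.20 remains.
Since $19,647.20 > $13,688, the payout is capped at $13,688.
The owner bears the rest of the original loss: $33,688 − $13,688 = $20,000.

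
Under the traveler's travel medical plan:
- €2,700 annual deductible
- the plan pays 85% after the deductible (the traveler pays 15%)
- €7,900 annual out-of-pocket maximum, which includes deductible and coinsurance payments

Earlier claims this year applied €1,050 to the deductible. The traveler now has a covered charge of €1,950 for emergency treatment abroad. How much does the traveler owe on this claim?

Remaining deductible: €2,700 − €1,050 = €1,650.
The remaining €300 (= €1,950 − €1,650) moves to coinsurance.
15% of €300 = €45 falls to the traveler.
So the traveler owes €1,650 + €45 = €1,695 before any cap.
Total out-of-pocket so far would be €1,050 + €1,695 = €2,745, below the €7,900 cap — no reduction.

€1,695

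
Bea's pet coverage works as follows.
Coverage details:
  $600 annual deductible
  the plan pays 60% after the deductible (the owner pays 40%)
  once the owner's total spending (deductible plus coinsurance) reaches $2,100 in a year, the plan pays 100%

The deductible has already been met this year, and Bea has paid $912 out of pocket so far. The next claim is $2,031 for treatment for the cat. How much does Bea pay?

$812.40

With the deductible met, the entire $2,031 is subject to coinsurance.
Owner's 40% share of $2,031 is $812.40.
Cumulative spending $912 + $812.40 = $1,724.40 stays under the $2,100 maximum.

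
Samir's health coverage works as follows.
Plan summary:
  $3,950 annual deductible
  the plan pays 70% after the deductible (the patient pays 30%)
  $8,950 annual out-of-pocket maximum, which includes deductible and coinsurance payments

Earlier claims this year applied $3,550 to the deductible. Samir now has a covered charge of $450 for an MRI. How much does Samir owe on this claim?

$415

Remaining deductible: $3,950 − $3,550 = $400.
That leaves $450 − $400 = $50 for coinsurance.
Patient's 30% share of $50 is $15.
So the patient owes $400 + $15 = $415 before any cap.
Total out-of-pocket so far would be $3,550 + $415 = $3,965, below the $8,950 cap — no reduction.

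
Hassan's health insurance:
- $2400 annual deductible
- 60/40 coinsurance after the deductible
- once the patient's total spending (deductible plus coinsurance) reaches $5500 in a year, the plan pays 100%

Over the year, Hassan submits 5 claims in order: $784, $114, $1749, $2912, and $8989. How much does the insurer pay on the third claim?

$148.20

Claim 1 — $784: all of it applies to the deductible. Cost to patient: $784. OOP to date $784. Plan pays $784 − $784 = $0.
Claim 2 — $114: entire amount goes to the deductible. Patient owes $114 (running OOP $898). Insurer: $114 − $114 = $0.
Claim 3 — $1749: $1502 finishes the deductible; $247 goes to coinsurance; 40% of $247 = $98.80. Patient owes $1600.80 (running OOP $2498.80). Plan pays $1749 − $1600.80 = $148.20.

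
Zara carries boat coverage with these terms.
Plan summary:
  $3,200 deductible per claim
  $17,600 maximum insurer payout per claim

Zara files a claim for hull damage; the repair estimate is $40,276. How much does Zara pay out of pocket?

After the deductible, $40,276 − $3,200 = $37,076 remains.
$37,076 exceeds the $17,600 limit, so the insurer pays the limit: $17,600.
Out of pocket: $40,276 − $17,600 = $22,676.

$22,676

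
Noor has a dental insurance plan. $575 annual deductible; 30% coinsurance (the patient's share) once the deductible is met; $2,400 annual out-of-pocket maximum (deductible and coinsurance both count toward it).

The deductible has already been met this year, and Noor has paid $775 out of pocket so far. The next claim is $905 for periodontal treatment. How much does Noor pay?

The deductible is already satisfied, so the full bill goes to coinsurance.
Coinsurance: $905 × 30% = $271.50.
Total out-of-pocket so far would be $775 + $271.50 = $1,046.50, below the $2,400 cap — no reduction.

$271.50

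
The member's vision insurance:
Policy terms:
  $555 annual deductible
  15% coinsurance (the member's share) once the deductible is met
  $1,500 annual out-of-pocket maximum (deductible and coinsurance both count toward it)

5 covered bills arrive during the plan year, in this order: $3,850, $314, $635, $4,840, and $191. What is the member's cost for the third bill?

Bill 1, $3,850: deductible takes $555, $3,295 remains; coinsurance $3,295 × 15% = $494.25. Member pays $1,049.25; OOP now $1,049.25.
Bill 2, $314: deductible already satisfied, so member's share is 15% × $314 = $47.10. Member owes $47.10 (running OOP $1,096.35).
Bill 3, $635: deductible met; 15% of $635 = $95.25. Member pays $95.25; OOP now $1,191.60.

$95.25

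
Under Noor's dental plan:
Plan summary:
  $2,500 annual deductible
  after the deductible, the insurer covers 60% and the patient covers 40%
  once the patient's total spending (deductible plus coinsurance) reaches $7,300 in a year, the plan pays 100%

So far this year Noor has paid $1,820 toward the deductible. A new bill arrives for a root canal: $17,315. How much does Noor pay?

$5,480

Deductible still to meet: $2,500 − $1,820 = $680.
That leaves $17,315 − $680 = $16,635 for coinsurance.
40% of $16,635 = $6,654 falls to the patient.
That puts the patient's cost at $680 + $6,654 = $7,334 before any cap.
That would bring total out-of-pocket to $9,154, past the $7,300 cap. The patient is capped at $7,300 − $1,820 = $5,480 on this claim.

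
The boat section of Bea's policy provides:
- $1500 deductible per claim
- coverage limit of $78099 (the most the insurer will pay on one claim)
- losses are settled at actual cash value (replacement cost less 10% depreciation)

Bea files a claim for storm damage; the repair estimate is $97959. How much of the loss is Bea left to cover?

$19860

Actual cash value after 10% depreciation: $97959 × 90% = $88163.10.
After the deductible, $88163.10 − $1500 = $86663.10 remains.
Since $86663.10 > $78099, the payout is capped at $78099.
Out of pocket: $97959 − $78099 = $19860.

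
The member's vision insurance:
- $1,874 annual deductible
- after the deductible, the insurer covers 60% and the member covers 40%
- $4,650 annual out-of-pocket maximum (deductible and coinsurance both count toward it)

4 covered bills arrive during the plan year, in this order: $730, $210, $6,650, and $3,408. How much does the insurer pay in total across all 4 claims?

Bill 1, $730: fully absorbed by the deductible. Member pays $730; OOP now $730. Plan pays $730 − $730 = $0.
Bill 2, $210: all of it applies to the deductible. Cost to member: $210. OOP to date $940. Insurer: $210 − $210 = $0.
Bill 3, $6,650: $934 to deductible, leaving $5,716; coinsurance $5,716 × 40% = $2,286.40. Member pays $3,220.40; OOP now $4,160.40. Plan pays $6,650 − $3,220.40 = $3,429.60.
Bill 4, $3,408: 40% coinsurance on $3,408 = $1,363.20. That would push OOP to $5,523.60, over the $4,650 cap, so member pays $4,650 − $4,160.40 = $489.60. Plan pays $3,408 − $489.60 = $2,918.40.
Insurer total = bills − member's total = $10,998 − $4,650 = $6,348.

$6,348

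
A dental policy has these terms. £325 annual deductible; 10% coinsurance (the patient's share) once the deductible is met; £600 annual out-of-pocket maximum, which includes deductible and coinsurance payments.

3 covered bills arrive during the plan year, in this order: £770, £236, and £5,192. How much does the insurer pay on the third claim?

£4,985.10

#1 (£770): £325 finishes the deductible; £445 goes to coinsurance; coinsurance £445 × 10% = £44.50. Patient pays £369.50; OOP now £369.50. Insurer: £770 − £369.50 = £400.50.
#2 (£236): deductible already satisfied, so patient's share is 10% × £236 = £23.60. Patient owes £23.60 (running OOP £393.10). Plan pays £236 − £23.60 = £212.40.
#3 (£5,192): 10% coinsurance on £5,192 = £519.20. OOP would hit £912.30 > £600, so the cap limits the patient to £600 − £393.10 = £206.90. Plan pays £5,192 − £206.90 = £4,985.10.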